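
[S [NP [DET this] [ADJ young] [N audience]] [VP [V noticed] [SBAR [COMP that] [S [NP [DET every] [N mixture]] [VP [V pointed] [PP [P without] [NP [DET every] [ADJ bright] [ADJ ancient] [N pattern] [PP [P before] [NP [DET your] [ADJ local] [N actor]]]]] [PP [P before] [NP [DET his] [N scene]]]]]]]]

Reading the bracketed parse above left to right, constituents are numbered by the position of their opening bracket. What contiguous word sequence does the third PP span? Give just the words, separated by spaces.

before his scene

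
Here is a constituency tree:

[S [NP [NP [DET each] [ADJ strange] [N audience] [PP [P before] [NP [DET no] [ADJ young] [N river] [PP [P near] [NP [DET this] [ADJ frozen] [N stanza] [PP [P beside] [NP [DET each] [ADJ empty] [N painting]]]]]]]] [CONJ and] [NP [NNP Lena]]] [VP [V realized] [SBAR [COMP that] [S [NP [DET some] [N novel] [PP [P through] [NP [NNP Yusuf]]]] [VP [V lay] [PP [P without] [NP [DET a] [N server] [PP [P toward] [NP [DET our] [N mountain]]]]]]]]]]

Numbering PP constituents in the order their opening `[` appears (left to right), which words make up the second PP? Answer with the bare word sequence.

near this frozen stanza beside each empty painting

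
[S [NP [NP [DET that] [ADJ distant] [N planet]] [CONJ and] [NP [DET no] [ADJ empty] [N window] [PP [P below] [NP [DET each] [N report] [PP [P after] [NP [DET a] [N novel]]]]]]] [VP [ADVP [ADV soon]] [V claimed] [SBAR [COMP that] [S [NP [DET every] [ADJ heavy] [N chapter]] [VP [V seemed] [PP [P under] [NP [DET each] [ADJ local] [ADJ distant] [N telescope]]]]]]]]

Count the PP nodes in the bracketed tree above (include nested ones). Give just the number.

Scanning left to right, an opening `[PP` appears at word positions 8, 11, 21 — 3 in total.

3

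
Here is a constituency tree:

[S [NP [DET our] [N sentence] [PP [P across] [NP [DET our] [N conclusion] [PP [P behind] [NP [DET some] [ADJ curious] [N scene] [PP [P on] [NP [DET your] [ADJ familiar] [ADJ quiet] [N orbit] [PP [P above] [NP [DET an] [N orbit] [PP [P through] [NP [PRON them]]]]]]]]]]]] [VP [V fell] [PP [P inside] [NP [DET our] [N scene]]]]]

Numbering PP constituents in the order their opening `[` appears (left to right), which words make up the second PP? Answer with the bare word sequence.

The PP opening brackets appear, in order, over: "across our conclusion behind some curious scene on your familiar quiet orbit above an orbit through them"; "behind some curious scene on your familiar quiet orbit above an orbit through them"; "on your familiar quiet orbit above an orbit through them"; "above an orbit through them"; "through them"; "inside our scene". The second one spans "behind some curious scene on your familiar quiet orbit above an orbit through them".

behind some curious scene on your familiar quiet orbit above an orbit through them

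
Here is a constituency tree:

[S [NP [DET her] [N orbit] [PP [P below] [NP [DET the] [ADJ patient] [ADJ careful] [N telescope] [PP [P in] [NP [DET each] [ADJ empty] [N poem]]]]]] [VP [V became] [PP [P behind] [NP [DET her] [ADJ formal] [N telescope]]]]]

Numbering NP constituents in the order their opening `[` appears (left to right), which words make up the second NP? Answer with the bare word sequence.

Opening `[NP` markers occur at word positions 1, 4, 9, 14; the second of these opens the constituent [NP the patient careful telescope in each empty poem].

the patient careful telescope in each empty poem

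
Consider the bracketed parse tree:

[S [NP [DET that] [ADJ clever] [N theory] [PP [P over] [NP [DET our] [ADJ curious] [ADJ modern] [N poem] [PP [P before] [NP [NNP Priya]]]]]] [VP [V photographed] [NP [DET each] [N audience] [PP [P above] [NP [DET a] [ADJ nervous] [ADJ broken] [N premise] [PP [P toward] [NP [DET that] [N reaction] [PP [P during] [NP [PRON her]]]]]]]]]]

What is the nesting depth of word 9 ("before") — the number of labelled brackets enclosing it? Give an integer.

6

Counting open brackets not yet closed at "before": [S [NP [PP [NP [PP [P = 6.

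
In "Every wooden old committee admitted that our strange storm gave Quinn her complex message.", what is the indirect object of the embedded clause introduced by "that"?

Quinn

The verb of the embedded clause introduced by "that" is "gave"; its indirect object is the NP "Quinn".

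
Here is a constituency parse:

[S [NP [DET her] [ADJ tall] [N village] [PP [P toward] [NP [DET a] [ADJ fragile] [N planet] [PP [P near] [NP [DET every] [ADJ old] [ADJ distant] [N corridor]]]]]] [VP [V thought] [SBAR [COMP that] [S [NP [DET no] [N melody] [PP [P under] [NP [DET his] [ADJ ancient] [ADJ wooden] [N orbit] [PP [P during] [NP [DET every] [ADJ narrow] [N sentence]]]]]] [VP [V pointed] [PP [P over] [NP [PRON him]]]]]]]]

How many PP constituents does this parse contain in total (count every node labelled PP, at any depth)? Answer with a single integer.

5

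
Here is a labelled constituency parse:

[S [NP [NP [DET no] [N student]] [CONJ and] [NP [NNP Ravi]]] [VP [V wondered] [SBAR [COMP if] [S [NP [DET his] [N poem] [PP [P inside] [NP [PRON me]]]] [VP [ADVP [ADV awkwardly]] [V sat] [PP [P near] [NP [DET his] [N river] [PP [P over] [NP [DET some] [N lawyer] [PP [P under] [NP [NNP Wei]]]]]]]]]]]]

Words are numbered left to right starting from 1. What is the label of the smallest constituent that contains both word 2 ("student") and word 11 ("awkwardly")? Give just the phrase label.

S

Both words fall inside [S no student and Ravi wondered if his poem inside me awkwardly sat near his river over some lawyer under Wei] (words 1–20), and no smaller constituent contains them both. Label: S.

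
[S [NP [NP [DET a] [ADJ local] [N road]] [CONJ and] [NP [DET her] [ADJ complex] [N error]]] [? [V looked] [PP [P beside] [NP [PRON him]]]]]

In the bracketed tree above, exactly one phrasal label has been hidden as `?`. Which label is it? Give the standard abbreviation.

VP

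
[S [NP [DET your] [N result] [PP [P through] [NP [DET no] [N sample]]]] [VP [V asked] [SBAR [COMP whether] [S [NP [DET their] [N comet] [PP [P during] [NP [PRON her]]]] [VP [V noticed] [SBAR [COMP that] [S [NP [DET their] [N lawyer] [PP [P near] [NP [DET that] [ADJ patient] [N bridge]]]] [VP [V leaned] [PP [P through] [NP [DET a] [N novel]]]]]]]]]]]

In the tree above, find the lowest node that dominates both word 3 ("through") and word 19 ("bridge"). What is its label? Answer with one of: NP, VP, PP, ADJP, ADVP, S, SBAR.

S

The smallest bracket enclosing both words is [S your result through no sample asked whether their comet during her noticed that their lawyer near that patient bridge leaned through a novel], so the label is S.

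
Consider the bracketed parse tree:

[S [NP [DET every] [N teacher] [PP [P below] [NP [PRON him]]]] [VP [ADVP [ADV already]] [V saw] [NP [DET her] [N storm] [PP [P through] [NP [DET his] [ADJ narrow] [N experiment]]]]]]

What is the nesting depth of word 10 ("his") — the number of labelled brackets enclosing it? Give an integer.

6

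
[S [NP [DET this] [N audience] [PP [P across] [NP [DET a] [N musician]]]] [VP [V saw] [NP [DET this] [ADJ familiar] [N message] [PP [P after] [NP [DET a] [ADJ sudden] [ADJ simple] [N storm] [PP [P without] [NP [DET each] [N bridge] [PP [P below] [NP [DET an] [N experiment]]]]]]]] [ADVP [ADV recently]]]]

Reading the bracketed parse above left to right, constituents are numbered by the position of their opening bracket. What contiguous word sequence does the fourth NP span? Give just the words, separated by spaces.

a sudden simple storm without each bridge below an experiment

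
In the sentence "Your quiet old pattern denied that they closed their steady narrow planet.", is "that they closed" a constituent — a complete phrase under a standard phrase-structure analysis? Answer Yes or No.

No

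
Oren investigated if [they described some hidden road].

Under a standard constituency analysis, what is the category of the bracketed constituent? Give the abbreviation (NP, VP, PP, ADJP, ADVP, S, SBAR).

S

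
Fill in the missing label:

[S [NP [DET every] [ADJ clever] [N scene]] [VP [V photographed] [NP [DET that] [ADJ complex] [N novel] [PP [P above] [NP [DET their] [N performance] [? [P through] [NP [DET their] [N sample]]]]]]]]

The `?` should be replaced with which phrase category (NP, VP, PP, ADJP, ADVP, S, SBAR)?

The `?` node immediately contains: P 'through', NP. That is the internal structure of a prepositional phrase, so the label is PP.

PP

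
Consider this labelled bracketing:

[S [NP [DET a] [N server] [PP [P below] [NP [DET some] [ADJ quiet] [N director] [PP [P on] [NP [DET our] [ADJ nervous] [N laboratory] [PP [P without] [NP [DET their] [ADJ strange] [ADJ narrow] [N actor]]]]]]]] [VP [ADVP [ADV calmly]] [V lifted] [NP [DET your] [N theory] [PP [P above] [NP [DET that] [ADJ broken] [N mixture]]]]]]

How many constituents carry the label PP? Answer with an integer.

4

Listing each PP by its span: [PP below some quiet director on our nervous laboratory without their strange narrow actor]; [PP on our nervous laboratory without their strange narrow actor]; [PP without their strange narrow actor]; [PP above that broken mixture] — that makes 4.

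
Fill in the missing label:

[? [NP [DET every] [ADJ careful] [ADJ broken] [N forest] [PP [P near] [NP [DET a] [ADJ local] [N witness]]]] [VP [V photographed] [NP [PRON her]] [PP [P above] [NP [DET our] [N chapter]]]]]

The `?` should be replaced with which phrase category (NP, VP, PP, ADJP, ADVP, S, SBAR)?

S

A constituent whose immediate children are NP, VP is a clause: S.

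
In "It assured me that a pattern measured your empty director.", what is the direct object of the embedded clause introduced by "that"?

your empty director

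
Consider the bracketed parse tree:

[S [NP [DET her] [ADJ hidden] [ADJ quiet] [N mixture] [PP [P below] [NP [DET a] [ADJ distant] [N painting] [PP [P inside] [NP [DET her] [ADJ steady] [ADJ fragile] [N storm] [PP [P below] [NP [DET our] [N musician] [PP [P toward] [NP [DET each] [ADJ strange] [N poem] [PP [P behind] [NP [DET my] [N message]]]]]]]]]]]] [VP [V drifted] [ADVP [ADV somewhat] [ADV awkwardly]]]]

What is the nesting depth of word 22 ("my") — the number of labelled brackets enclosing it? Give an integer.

13

Counting open brackets not yet closed at "my": [S [NP [PP [NP [PP [NP [PP [NP [PP [NP [PP [NP [DET = 13.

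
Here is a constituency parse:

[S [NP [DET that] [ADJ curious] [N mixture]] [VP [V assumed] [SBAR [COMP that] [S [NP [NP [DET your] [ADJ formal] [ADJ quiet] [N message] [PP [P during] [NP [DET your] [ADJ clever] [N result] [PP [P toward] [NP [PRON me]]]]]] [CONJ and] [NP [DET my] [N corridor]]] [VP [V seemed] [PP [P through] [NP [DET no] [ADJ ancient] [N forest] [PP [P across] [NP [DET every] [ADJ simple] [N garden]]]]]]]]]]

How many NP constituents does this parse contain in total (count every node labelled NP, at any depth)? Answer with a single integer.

8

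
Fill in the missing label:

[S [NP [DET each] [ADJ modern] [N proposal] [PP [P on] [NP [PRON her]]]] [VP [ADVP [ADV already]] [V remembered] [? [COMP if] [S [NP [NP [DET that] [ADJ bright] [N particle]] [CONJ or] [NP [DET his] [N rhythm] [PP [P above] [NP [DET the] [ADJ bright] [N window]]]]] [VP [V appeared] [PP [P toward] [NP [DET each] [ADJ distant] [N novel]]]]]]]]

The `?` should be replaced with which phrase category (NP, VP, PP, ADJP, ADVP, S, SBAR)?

SBAR

Looking at what the `?` directly dominates — COMP 'if', S — this is a subordinate clause (SBAR).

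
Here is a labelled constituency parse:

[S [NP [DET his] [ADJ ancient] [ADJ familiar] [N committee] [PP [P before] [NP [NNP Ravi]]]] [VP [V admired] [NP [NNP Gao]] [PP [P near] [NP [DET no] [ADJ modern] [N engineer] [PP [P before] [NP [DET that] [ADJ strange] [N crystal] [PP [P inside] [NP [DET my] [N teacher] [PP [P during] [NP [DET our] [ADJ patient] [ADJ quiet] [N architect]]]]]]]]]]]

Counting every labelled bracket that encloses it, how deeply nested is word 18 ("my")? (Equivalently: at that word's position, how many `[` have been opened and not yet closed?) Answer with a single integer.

9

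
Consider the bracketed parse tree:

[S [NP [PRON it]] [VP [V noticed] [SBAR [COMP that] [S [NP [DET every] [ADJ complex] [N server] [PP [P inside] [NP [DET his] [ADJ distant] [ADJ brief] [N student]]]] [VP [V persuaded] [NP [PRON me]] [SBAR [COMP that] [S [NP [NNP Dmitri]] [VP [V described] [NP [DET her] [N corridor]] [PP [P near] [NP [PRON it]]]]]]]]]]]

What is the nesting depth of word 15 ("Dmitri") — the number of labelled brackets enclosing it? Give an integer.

9

Path from the root down to the word: S → VP → SBAR → S → VP → SBAR → S → NP → NNP. That is 9 enclosing brackets.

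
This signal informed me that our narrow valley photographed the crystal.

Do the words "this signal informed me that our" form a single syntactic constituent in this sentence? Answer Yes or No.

No

The smallest constituent containing the whole sequence is the clause [S this signal informed me that our narrow valley photographed the crystal], but the sequence is only part of it — it straddles the boundary between noun phrase "this signal" and verb phrase "informed me that our narrow valley photographed the crystal".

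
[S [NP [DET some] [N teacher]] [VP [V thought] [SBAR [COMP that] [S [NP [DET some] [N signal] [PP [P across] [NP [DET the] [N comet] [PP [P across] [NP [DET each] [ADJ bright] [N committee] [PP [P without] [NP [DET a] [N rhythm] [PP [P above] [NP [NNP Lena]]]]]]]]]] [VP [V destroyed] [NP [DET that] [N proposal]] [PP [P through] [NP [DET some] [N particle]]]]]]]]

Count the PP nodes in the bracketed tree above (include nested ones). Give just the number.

5

Listing each PP by its span: [PP across the comet across each bright committee without a rhythm above Lena]; [PP across each bright committee without a rhythm above Lena]; [PP without a rhythm above Lena]; [PP above Lena]; [PP through some particle] — that makes 5.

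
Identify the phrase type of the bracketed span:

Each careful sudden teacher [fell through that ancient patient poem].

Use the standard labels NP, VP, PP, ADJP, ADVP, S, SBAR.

The bracketed span "fell through that ancient patient poem" is headed by "fell", making it a verb phrase (VP).

VP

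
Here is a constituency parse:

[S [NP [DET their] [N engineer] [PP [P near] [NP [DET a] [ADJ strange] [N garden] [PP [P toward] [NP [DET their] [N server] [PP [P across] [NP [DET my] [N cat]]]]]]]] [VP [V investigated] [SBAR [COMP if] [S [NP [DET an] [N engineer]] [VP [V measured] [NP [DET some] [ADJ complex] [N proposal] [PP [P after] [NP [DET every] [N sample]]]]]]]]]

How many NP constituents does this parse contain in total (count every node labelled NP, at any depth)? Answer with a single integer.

The NP constituents are: [NP their engineer near a strange garden toward their server across my cat]; [NP a strange garden toward their server across my cat]; [NP their server across my cat]; [NP my cat]; [NP an engineer]; [NP some complex proposal after every sample] …. Total: 7.

7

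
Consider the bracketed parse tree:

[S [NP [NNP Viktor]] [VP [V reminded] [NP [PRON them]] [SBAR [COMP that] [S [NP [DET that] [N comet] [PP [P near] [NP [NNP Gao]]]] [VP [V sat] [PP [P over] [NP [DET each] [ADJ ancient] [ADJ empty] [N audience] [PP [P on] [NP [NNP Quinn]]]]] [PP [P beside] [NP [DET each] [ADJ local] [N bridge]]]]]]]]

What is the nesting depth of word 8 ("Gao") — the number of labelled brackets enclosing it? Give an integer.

8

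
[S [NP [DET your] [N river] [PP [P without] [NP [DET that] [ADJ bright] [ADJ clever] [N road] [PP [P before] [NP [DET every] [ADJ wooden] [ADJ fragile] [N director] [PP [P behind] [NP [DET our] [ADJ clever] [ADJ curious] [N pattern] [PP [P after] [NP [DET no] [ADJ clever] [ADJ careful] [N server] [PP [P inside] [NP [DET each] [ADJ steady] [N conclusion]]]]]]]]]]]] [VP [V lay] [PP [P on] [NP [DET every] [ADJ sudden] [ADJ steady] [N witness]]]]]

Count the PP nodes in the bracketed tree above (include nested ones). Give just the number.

6

The PP constituents are: [PP without that bright clever road before every wooden fragile director behind our clever curious pattern after no clever careful server inside each steady conclusion]; [PP before every wooden fragile director behind our clever curious pattern after no clever careful server inside each steady conclusion]; [PP behind our clever curious pattern after no clever careful server inside each steady conclusion]; [PP after no clever careful server inside each steady conclusion]; [PP inside each steady conclusion]; [PP on every sudden steady witness]. Total: 6.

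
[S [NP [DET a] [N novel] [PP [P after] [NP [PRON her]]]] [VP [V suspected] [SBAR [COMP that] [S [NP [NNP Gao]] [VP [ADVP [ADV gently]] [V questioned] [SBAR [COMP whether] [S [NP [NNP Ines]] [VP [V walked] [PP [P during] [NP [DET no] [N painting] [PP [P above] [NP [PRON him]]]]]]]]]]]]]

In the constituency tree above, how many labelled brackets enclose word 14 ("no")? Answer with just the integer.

Counting open brackets not yet closed at "no": [S [VP [SBAR [S [VP [SBAR [S [VP [PP [NP [DET = 11.

11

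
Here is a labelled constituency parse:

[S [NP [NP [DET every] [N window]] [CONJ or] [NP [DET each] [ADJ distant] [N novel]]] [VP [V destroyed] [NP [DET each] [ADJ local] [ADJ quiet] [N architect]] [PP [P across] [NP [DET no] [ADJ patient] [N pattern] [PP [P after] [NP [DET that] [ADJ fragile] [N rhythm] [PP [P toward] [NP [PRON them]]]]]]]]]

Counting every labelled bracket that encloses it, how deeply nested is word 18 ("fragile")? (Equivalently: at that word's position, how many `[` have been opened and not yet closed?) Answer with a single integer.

7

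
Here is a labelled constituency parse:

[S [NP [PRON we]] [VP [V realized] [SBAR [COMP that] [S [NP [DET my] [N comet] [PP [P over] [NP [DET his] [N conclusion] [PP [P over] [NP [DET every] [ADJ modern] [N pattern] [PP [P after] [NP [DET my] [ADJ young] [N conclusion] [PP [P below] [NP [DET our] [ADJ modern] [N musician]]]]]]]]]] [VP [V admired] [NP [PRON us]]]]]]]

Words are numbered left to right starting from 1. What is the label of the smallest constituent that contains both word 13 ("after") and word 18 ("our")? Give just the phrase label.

PP

Word 13 lies under S → VP → SBAR → S → NP → PP → NP → PP → NP → PP → P; word 18 lies under S → VP → SBAR → S → NP → PP → NP → PP → NP → PP → NP → PP → NP → DET. The lowest shared node is the PP.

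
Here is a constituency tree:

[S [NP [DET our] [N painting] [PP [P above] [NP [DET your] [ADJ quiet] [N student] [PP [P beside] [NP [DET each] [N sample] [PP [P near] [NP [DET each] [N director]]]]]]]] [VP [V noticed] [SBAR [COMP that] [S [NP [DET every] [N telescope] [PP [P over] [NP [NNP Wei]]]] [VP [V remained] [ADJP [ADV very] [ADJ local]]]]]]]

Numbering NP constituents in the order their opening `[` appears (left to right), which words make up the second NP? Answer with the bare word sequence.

The NP opening brackets appear, in order, over: "our painting above your quiet student beside each sample near each director"; "your quiet student beside each sample near each director"; "each sample near each director"; "each director"; "every telescope over Wei"; "Wei". The second one spans "your quiet student beside each sample near each director".

your quiet student beside each sample near each director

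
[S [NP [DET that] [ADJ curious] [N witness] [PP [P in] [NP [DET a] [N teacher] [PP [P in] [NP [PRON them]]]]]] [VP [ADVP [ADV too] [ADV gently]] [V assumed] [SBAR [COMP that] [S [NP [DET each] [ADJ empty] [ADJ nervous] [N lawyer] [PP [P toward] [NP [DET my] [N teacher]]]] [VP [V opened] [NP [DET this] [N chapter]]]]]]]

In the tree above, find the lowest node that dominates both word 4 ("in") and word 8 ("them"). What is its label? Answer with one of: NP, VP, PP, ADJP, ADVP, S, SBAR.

Word 4 lies under S → NP → PP → P; word 8 lies under S → NP → PP → NP → PP → NP → PRON. The lowest shared node is the PP.

PP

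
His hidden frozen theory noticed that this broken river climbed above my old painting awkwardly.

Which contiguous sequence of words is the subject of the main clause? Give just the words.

"his hidden frozen theory" is the NP that combines with the VP headed by "noticed" to form the main clause — the subject.

his hidden frozen theory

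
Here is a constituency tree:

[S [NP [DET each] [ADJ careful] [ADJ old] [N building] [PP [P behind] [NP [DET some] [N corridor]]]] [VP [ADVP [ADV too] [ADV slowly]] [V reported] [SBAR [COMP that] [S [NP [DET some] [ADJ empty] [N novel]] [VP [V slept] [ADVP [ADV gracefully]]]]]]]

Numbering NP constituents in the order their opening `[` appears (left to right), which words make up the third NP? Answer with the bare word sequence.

The NP opening brackets appear, in order, over: "each careful old building behind some corridor"; "some corridor"; "some empty novel". The third one spans "some empty novel".

some empty novel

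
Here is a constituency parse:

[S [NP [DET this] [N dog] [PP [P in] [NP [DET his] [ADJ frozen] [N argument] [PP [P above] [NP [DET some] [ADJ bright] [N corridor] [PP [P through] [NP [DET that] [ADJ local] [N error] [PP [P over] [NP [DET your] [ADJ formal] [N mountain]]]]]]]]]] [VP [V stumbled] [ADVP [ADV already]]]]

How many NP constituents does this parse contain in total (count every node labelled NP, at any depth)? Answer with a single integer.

5

Listing each NP by its span: [NP this dog in his frozen argument above some bright corridor through that local error over your formal mountain]; [NP his frozen argument above some bright corridor through that local error over your formal mountain]; [NP some bright corridor through that local error over your formal mountain]; [NP that local error over your formal mountain]; [NP your formal mountain] — that makes 5.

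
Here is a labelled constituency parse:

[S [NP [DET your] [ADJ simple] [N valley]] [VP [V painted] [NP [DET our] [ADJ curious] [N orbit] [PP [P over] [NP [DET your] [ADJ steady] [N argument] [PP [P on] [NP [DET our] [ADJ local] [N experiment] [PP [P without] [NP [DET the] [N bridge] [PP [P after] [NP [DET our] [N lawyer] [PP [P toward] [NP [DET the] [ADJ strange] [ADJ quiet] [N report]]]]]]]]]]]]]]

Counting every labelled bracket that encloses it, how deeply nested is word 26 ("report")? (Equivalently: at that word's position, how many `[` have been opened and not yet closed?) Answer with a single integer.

14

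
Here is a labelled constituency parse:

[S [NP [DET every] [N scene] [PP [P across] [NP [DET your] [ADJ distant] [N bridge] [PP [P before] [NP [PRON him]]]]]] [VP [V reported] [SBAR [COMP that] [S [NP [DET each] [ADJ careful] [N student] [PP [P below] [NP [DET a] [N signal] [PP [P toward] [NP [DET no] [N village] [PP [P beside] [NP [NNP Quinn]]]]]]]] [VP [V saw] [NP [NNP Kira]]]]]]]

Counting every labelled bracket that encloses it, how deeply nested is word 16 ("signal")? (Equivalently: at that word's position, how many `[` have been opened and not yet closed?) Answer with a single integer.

8

The word sits inside N, which is inside NP, inside PP, inside NP, inside S, inside SBAR, inside VP, inside S — 8 brackets in all.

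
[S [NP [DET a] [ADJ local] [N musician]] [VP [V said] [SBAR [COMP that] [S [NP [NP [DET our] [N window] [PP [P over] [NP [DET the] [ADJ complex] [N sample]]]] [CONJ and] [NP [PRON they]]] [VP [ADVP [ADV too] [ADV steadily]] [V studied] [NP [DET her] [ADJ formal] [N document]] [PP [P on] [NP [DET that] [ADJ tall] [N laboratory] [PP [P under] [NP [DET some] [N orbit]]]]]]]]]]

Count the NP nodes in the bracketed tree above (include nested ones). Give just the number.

The NP constituents are: [NP a local musician]; [NP our window over the complex sample and they]; [NP our window over the complex sample]; [NP the complex sample]; [NP they]; [NP her formal document] …. Total: 8.

8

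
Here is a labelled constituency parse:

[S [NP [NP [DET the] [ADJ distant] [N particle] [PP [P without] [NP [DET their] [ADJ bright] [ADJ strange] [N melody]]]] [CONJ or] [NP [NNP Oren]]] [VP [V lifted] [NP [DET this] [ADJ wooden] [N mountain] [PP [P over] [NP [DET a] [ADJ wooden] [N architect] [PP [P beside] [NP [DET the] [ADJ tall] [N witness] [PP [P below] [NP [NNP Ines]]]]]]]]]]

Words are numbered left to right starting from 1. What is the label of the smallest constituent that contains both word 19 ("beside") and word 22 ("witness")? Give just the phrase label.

PP

Word 19 lies under S → VP → NP → PP → NP → PP → P; word 22 lies under S → VP → NP → PP → NP → PP → NP → N. The lowest shared node is the PP.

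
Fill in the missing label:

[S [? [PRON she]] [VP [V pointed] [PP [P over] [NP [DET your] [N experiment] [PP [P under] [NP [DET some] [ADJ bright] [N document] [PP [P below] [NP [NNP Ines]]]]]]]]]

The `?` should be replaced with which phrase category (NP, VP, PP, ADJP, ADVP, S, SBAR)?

NP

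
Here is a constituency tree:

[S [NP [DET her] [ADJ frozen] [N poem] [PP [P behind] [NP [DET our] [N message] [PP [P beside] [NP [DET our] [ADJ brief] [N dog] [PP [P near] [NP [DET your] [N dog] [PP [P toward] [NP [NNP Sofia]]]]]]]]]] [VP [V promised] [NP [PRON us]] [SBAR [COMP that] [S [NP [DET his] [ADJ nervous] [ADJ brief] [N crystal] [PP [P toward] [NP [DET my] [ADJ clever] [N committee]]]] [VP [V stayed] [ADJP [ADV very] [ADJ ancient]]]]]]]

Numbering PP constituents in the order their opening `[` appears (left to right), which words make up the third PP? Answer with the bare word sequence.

near your dog toward Sofia

The PP opening brackets appear, in order, over: "behind our message beside our brief dog near your dog toward Sofia"; "beside our brief dog near your dog toward Sofia"; "near your dog toward Sofia"; "toward Sofia"; "toward my clever committee". The third one spans "near your dog toward Sofia".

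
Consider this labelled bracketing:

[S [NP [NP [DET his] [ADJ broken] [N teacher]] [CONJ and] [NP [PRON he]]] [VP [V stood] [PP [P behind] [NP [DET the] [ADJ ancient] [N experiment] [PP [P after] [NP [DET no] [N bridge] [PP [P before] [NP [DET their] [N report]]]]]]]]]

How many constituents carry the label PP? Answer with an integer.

3

The PP constituents are: [PP behind the ancient experiment after no bridge before their report]; [PP after no bridge before their report]; [PP before their report]. Total: 3.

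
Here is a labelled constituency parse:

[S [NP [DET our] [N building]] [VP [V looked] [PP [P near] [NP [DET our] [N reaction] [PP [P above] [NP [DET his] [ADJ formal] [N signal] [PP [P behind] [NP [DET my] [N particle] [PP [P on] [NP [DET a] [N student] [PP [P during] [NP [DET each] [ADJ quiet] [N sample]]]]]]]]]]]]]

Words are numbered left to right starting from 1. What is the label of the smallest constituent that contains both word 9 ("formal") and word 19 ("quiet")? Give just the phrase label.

NP

The smallest bracket enclosing both words is [NP his formal signal behind my particle on a student during each quiet sample], so the label is NP.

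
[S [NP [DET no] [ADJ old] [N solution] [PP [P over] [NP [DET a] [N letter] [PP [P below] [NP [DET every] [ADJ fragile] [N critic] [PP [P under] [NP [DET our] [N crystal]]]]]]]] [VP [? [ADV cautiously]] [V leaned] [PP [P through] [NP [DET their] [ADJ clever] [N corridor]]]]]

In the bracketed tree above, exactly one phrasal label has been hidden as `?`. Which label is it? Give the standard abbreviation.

ADVP

The `?` node immediately contains: ADV 'cautiously'. That is the internal structure of an adverb phrase, so the label is ADVP.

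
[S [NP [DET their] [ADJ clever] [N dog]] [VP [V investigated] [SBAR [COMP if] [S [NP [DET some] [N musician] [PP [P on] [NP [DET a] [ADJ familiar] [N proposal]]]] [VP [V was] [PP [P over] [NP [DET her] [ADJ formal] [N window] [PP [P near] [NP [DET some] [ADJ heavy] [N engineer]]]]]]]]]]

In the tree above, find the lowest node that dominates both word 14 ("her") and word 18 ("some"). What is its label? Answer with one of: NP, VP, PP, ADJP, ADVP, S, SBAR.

NP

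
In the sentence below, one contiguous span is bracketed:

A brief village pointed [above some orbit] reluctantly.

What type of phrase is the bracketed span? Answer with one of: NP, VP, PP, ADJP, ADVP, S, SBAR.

PP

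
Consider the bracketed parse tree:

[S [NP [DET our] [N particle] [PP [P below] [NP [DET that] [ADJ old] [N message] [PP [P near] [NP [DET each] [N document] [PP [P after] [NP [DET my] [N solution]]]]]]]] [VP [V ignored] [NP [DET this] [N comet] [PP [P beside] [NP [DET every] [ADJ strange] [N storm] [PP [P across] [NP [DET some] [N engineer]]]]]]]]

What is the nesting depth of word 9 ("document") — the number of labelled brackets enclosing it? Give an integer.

7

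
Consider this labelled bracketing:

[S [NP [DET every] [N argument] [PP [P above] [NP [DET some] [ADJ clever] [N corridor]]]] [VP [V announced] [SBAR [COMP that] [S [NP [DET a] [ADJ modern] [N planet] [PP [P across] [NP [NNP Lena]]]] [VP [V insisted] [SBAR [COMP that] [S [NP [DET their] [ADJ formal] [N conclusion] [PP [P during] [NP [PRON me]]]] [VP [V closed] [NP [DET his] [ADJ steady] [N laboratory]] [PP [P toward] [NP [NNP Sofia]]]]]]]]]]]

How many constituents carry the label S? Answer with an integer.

3

Listing each S by its span: [S every argument above some clever corridor announced that a modern planet across Lena insisted that their formal conclusion during me closed his steady laboratory toward Sofia]; [S a modern planet across Lena insisted that their formal conclusion during me closed his steady laboratory toward Sofia]; [S their formal conclusion during me closed his steady laboratory toward Sofia] — that makes 3.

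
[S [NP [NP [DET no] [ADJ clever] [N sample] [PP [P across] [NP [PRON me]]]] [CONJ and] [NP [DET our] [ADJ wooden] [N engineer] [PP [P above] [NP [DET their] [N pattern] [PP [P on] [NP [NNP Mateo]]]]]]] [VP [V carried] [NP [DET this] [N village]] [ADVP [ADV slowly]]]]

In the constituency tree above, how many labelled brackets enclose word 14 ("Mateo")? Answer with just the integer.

Counting open brackets not yet closed at "Mateo": [S [NP [NP [PP [NP [PP [NP [NNP = 8.

8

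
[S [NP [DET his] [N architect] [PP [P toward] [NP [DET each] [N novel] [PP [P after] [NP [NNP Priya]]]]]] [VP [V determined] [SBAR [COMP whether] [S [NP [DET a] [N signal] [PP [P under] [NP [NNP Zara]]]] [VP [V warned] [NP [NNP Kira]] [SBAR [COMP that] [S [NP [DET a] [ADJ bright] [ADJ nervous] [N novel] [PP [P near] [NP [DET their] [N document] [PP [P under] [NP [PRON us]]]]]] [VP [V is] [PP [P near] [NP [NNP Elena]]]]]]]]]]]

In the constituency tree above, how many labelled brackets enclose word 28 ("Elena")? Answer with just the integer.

11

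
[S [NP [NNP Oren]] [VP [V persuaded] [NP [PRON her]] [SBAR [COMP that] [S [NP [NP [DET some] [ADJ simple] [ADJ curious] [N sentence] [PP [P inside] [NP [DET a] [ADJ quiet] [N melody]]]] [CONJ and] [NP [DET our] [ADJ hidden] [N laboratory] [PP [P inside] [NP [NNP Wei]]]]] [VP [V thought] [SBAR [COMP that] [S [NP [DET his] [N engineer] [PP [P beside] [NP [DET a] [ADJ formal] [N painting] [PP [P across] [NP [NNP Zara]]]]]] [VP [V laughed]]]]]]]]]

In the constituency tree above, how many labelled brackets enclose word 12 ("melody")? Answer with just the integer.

9

The word sits inside N, which is inside NP, inside PP, inside NP, inside NP, inside S, inside SBAR, inside VP, inside S — 9 brackets in all.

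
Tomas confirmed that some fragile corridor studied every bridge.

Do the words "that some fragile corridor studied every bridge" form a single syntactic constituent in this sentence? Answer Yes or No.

"that some fragile corridor studied every bridge" is exactly the subordinate clause [SBAR that some fragile corridor studied every bridge], a complete constituent.

Yes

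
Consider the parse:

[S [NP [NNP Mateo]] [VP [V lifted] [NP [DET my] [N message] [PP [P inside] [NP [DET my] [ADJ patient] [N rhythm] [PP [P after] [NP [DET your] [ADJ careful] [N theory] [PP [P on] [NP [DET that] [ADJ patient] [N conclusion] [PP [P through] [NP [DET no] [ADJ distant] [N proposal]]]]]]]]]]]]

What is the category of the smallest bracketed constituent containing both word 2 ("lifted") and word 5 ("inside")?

VP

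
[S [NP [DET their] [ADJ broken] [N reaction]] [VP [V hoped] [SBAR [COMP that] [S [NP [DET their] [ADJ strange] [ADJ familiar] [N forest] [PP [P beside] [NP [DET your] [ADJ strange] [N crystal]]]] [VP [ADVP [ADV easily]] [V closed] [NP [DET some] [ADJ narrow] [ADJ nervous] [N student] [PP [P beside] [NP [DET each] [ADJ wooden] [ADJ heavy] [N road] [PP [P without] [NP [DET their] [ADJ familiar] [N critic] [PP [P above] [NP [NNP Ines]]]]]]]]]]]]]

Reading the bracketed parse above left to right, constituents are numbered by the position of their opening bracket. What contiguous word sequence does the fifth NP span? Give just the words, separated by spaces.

each wooden heavy road without their familiar critic above Ines

Opening `[NP` markers occur at word positions 1, 6, 11, 16, 21, 26, 30; the fifth of these opens the constituent [NP each wooden heavy road without their familiar critic above Ines].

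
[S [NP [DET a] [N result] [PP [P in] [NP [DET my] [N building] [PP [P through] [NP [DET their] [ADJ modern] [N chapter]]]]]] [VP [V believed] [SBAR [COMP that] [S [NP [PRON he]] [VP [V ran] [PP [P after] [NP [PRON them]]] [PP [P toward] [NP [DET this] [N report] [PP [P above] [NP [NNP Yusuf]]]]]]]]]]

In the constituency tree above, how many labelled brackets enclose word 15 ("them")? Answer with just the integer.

Counting open brackets not yet closed at "them": [S [VP [SBAR [S [VP [PP [NP [PRON = 8.

8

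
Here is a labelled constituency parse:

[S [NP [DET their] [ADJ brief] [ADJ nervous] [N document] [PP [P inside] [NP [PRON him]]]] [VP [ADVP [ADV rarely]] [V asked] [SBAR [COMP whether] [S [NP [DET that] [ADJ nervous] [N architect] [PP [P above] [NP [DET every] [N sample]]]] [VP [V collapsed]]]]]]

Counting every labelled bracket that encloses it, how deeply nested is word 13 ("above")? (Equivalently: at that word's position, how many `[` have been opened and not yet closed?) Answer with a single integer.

7

Counting open brackets not yet closed at "above": [S [VP [SBAR [S [NP [PP [P = 7.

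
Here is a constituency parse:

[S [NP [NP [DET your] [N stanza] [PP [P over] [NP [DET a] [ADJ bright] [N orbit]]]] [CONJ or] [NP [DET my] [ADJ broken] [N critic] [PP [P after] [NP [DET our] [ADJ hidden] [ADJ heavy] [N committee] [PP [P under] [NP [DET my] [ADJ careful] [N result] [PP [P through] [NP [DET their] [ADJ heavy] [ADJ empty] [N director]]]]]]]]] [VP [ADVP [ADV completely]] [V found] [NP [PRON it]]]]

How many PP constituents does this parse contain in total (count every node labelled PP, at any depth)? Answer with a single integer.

4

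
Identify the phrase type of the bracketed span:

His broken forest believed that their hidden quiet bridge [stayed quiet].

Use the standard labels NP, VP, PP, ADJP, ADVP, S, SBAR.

VP

"stayed" is the head of the bracketed span, so the span is a verb phrase: VP.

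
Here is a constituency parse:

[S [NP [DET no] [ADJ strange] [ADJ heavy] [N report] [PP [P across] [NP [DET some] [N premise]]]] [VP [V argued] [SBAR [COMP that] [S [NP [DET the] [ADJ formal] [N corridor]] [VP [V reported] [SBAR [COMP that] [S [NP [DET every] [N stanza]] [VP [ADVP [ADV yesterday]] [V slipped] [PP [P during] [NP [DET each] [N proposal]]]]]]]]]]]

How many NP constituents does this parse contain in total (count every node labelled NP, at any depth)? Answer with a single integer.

Listing each NP by its span: [NP no strange heavy report across some premise]; [NP some premise]; [NP the formal corridor]; [NP every stanza]; [NP each proposal] — that makes 5.

5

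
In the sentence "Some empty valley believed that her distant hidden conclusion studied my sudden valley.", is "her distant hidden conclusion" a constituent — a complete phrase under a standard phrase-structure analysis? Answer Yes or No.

Yes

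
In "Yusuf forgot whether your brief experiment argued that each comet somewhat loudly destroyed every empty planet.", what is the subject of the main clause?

In the main clause the verb is "forgot"; the NP preceding it, "Yusuf", is the subject.

Yusuf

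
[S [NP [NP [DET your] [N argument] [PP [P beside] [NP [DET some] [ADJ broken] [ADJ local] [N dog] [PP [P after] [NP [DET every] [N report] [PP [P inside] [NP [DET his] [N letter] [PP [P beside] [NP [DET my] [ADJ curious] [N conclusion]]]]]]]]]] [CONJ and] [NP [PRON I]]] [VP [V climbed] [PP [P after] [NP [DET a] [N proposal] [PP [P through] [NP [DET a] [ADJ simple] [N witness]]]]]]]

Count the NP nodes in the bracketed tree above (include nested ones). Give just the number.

Listing each NP by its span: [NP your argument beside some broken local dog after every report inside his letter beside my curious conclusion and I]; [NP your argument beside some broken local dog after every report inside his letter beside my curious conclusion]; [NP some broken local dog after every report inside his letter beside my curious conclusion]; [NP every report inside his letter beside my curious conclusion]; [NP his letter beside my curious conclusion]; [NP my curious conclusion] … — that makes 9.

9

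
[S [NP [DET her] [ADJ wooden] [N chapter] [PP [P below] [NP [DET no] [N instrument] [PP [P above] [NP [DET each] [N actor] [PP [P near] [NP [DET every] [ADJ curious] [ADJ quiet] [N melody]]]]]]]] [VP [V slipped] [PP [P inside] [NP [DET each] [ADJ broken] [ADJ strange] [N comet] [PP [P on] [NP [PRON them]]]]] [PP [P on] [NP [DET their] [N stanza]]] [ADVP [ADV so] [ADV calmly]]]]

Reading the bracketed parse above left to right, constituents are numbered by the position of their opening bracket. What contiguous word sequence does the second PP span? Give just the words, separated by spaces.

above each actor near every curious quiet melody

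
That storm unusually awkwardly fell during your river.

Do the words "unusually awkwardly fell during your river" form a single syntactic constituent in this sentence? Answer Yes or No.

Yes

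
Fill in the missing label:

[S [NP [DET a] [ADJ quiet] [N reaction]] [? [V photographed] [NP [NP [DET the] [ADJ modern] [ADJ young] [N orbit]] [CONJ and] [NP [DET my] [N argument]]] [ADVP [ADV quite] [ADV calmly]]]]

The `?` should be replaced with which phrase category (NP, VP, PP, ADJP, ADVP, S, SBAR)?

VP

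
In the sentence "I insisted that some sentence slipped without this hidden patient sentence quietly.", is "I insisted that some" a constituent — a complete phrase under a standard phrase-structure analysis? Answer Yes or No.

The smallest constituent containing the whole sequence is the clause [S I insisted that some sentence slipped without this hidden patient sentence quietly], but the sequence is only part of it — it straddles the boundary between noun phrase "I" and verb phrase "insisted that some sentence slipped without this hidden patient sentence quietly".

No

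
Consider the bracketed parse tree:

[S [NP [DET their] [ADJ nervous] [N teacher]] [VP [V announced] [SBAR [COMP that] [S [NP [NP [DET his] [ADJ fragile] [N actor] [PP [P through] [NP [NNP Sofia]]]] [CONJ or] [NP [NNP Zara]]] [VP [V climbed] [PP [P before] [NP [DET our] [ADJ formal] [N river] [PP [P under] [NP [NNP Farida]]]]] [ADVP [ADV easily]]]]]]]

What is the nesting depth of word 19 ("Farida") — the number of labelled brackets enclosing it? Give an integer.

The word sits inside NNP, which is inside NP, inside PP, inside NP, inside PP, inside VP, inside S, inside SBAR, inside VP, inside S — 10 brackets in all.

10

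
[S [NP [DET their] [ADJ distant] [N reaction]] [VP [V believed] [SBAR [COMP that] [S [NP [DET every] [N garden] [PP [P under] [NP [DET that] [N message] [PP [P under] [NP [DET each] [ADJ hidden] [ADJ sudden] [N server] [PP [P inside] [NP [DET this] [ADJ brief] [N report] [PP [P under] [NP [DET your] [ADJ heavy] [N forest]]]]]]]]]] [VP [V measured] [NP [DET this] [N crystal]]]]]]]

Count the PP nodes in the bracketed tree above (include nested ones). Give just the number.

4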